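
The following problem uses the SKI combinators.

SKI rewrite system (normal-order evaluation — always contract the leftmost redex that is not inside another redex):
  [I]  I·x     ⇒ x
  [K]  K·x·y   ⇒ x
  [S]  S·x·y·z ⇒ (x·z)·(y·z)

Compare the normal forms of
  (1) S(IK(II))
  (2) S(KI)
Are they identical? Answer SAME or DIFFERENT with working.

Answer: SAME — A ⇓ S(KI), B ⇓ S(KI)

Reduction:
Term A:
  start: S(IK(II))
  →1  S(K(II))
  →2  S(KI)

Term B:
  start: S(KI)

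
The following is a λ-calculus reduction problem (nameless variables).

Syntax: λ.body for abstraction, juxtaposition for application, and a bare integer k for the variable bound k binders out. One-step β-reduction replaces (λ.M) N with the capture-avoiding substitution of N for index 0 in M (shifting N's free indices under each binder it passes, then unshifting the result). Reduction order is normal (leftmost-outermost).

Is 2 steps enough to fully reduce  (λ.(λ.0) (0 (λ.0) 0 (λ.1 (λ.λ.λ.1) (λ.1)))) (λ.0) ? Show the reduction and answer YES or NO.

  start: (λ.(λ.0) (0 (λ.0) 0 (λ.1 (λ.λ.λ.1) (λ.1)))) (λ.0)
  →1  (λ.0) ((λ.0) (λ.0) (λ.0) (λ.(λ.0) (λ.λ.λ.1) (λ.1)))
  →2  (λ.0) (λ.0) (λ.0) (λ.(λ.0) (λ.λ.λ.1) (λ.1))

Answer: NO — after 2 steps the term is (λ.0) (λ.0) (λ.0) (λ.(λ.0) (λ.λ.λ.1) (λ.1)), not yet normal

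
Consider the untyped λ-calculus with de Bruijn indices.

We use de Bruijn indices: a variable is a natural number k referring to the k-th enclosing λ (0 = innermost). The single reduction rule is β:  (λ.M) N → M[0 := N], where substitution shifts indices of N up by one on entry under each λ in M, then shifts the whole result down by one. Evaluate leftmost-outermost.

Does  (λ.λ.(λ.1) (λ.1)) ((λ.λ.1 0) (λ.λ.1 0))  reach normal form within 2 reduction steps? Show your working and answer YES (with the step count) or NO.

Answer: YES — reaches normal form λ.0 in 2 ≤ 2 steps

Reduction:
  start: (λ.λ.(λ.1) (λ.1)) ((λ.λ.1 0) (λ.λ.1 0))
  step 1: λ.(λ.1) (λ.1)
  step 2: λ.0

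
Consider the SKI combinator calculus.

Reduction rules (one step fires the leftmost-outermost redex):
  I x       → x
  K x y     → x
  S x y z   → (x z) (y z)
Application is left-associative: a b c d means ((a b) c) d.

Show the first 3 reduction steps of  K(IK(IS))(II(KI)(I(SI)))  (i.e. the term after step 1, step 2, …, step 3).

  start: K(IK(IS))(II(KI)(I(SI)))
  step 1: IK(IS)
  step 2: K(IS)
  step 3: KS

Answer: after 3 steps: KS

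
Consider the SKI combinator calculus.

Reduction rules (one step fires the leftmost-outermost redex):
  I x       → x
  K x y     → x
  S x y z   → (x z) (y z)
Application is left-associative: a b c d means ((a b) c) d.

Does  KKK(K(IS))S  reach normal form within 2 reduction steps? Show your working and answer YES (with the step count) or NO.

  start: KKK(K(IS))S
  →1  K(K(IS))S
  →2  K(IS)

Answer: NO — after 2 steps the term is K(IS), not yet normal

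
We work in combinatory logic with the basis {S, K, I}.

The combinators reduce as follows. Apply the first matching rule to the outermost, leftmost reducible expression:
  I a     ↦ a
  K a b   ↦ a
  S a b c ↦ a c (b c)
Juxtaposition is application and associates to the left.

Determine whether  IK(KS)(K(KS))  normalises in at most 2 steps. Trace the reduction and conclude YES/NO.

  start: IK(KS)(K(KS))
  step 1: K(KS)(K(KS))
  step 2: KS

Answer: YES — reaches normal form KS in 2 ≤ 2 steps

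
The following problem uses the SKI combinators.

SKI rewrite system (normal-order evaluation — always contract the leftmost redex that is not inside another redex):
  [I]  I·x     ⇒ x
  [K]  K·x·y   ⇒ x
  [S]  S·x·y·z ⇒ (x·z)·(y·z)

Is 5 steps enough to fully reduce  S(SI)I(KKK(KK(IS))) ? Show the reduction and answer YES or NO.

Answer: NO — after 5 steps the term is K(KK(IS))(KKK(KK(IS))(I(KKK(KK(IS))))), not yet normal

Reduction:
  start: S(SI)I(KKK(KK(IS)))
  [1] SI(KKK(KK(IS)))(I(KKK(KK(IS))))
  [2] I(I(KKK(KK(IS))))(KKK(KK(IS))(I(KKK(KK(IS)))))
  [3] I(KKK(KK(IS)))(KKK(KK(IS))(I(KKK(KK(IS)))))
  [4] KKK(KK(IS))(KKK(KK(IS))(I(KKK(KK(IS)))))
  [5] K(KK(IS))(KKK(KK(IS))(I(KKK(KK(IS)))))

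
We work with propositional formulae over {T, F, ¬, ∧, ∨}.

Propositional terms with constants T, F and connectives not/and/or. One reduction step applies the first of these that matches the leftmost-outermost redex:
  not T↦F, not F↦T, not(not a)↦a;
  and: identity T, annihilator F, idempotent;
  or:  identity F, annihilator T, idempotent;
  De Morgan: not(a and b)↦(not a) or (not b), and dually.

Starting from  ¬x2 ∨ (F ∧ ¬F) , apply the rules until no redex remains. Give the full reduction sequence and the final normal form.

Answer: normal form = ¬x2  (in 2 steps)

Working:
  start: ¬x2 ∨ (F ∧ ¬F)
  step 1: ¬x2 ∨ F
  step 2: ¬x2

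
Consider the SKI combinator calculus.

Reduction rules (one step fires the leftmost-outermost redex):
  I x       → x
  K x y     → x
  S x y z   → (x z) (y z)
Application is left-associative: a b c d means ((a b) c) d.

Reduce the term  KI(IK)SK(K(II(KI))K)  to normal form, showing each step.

  start: KI(IK)SK(K(II(KI))K)
  [1] ISK(K(II(KI))K)
  [2] SK(K(II(KI))K)
  [3] SK(II(KI))
  [4] SK(I(KI))
  [5] SK(KI)

Answer: normal form = SK(KI)  (in 5 steps)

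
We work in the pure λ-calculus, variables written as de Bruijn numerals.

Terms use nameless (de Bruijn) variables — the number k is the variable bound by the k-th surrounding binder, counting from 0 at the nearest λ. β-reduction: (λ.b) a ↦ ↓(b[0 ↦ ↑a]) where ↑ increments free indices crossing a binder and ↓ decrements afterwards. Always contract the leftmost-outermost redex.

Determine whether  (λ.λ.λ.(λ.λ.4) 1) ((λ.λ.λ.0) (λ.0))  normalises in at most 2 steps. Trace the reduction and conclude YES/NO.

Answer: NO — after 2 steps the term is λ.λ.λ.(λ.λ.λ.0) (λ.0), not yet normal

Derivation:
  start: (λ.λ.λ.(λ.λ.4) 1) ((λ.λ.λ.0) (λ.0))
  [1] λ.λ.(λ.λ.(λ.λ.λ.0) (λ.0)) 1
  [2] λ.λ.λ.(λ.λ.λ.0) (λ.0)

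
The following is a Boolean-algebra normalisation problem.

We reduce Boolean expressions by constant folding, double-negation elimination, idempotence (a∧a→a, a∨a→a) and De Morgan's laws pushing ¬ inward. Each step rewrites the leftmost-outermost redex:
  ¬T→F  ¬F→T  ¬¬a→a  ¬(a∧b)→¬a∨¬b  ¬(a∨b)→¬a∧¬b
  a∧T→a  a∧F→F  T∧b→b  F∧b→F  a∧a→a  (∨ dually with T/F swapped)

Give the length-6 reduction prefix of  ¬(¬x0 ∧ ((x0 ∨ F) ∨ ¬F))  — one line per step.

Answer: after 6 steps: x0 ∨ (¬x0 ∧ ¬¬F)

Reduction:
  start: ¬(¬x0 ∧ ((x0 ∨ F) ∨ ¬F))
  step 1: ¬¬x0 ∨ ¬((x0 ∨ F) ∨ ¬F)
  step 2: x0 ∨ ¬((x0 ∨ F) ∨ ¬F)
  step 3: x0 ∨ (¬(x0 ∨ F) ∧ ¬¬F)
  step 4: x0 ∨ ((¬x0 ∧ ¬F) ∧ ¬¬F)
  step 5: x0 ∨ ((¬x0 ∧ T) ∧ ¬¬F)
  step 6: x0 ∨ (¬x0 ∧ ¬¬F)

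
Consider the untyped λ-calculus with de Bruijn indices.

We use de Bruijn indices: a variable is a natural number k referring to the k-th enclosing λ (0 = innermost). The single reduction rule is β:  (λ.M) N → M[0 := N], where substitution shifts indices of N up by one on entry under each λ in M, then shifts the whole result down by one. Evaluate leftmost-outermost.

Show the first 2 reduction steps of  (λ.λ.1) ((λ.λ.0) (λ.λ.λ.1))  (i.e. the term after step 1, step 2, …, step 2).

  start: (λ.λ.1) ((λ.λ.0) (λ.λ.λ.1))
  →1  λ.(λ.λ.0) (λ.λ.λ.1)
  →2  λ.λ.0

Answer: after 2 steps: λ.λ.0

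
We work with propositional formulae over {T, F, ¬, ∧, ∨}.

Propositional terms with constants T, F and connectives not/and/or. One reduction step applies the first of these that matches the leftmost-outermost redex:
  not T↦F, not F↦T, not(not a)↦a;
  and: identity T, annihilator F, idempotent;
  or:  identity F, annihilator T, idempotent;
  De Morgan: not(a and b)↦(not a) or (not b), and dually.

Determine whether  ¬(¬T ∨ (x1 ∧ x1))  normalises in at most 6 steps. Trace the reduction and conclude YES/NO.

  start: ¬(¬T ∨ (x1 ∧ x1))
  [1] ¬¬T ∧ ¬(x1 ∧ x1)
  [2] T ∧ ¬(x1 ∧ x1)
  [3] ¬(x1 ∧ x1)
  [4] ¬x1 ∨ ¬x1
  [5] ¬x1

Answer: YES — reaches normal form ¬x1 in 5 ≤ 6 steps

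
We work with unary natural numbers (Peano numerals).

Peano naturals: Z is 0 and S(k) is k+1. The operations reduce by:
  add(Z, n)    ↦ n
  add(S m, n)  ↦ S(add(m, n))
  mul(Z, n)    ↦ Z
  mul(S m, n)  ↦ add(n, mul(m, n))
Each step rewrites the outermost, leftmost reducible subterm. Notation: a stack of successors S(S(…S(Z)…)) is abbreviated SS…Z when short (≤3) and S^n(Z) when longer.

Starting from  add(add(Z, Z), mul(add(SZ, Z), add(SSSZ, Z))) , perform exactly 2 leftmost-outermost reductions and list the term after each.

  start: add(add(Z, Z), mul(add(SZ, Z), add(SSSZ, Z)))
  [1] add(Z, mul(add(SZ, Z), add(SSSZ, Z)))
  [2] mul(add(SZ, Z), add(SSSZ, Z))

Answer: after 2 steps: mul(add(SZ, Z), add(SSSZ, Z))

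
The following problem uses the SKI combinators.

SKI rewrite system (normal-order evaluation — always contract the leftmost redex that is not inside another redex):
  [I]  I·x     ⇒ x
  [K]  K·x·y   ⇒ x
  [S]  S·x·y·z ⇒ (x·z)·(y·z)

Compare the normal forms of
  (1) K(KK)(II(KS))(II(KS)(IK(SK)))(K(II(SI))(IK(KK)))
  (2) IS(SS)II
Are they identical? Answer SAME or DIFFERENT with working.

Term A:
  start: K(KK)(II(KS))(II(KS)(IK(SK)))(K(II(SI))(IK(KK)))
  →1  KK(II(KS)(IK(SK)))(K(II(SI))(IK(KK)))
  →2  K(K(II(SI))(IK(KK)))
  →3  K(II(SI))
  →4  K(I(SI))
  →5  K(SI)

Term B:
  start: IS(SS)II
  →1  S(SS)II
  →2  SSI(II)
  →3  S(II)(I(II))
  →4  SI(I(II))
  →5  SI(II)
  →6  SII

Answer: DIFFERENT — A ⇓ K(SI), B ⇓ SII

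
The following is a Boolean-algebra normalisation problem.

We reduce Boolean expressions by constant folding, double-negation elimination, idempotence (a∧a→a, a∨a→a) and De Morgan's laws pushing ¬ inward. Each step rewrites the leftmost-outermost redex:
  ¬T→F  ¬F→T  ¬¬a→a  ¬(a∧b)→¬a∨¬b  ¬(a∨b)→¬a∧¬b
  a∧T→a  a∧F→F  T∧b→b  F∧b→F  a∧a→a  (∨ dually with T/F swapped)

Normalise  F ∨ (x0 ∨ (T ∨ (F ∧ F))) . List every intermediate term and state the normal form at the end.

  start: F ∨ (x0 ∨ (T ∨ (F ∧ F)))
  step 1: x0 ∨ (T ∨ (F ∧ F))
  step 2: x0 ∨ T
  step 3: T

Answer: normal form = T  (in 3 steps)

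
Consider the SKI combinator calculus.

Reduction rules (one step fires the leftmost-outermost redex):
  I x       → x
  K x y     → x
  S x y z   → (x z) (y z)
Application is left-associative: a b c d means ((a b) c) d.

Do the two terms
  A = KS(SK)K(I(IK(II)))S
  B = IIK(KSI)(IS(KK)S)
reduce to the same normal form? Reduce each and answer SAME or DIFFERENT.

Answer: SAME — A ⇓ S, B ⇓ S

Derivation:
Term A:
  start: KS(SK)K(I(IK(II)))S
  step 1: SK(I(IK(II)))S
  step 2: KS(I(IK(II))S)
  step 3: S

Term B:
  start: IIK(KSI)(IS(KK)S)
  step 1: IK(KSI)(IS(KK)S)
  step 2: K(KSI)(IS(KK)S)
  step 3: KSI
  step 4: S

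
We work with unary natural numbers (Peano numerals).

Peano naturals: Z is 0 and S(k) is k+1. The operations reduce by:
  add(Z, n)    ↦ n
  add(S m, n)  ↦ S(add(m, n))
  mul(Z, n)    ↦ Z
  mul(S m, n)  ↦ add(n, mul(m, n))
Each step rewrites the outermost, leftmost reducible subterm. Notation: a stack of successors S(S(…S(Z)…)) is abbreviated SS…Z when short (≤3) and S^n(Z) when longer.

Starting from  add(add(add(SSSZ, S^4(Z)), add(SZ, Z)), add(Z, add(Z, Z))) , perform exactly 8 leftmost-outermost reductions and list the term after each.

  start: add(add(add(SSSZ, S^4(Z)), add(SZ, Z)), add(Z, add(Z, Z)))
  step 1: add(add(S(add(SSZ, S^4(Z))), add(SZ, Z)), add(Z, add(Z, Z)))
  step 2: add(S(add(add(SSZ, S^4(Z)), add(SZ, Z))), add(Z, add(Z, Z)))
  step 3: S(add(add(add(SSZ, S^4(Z)), add(SZ, Z)), add(Z, add(Z, Z))))
  step 4: S(add(add(S(add(SZ, S^4(Z))), add(SZ, Z)), add(Z, add(Z, Z))))
  step 5: S(add(S(add(add(SZ, S^4(Z)), add(SZ, Z))), add(Z, add(Z, Z))))
  step 6: S(S(add(add(add(SZ, S^4(Z)), add(SZ, Z)), add(Z, add(Z, Z)))))
  step 7: S(S(add(add(S(add(Z, S^4(Z))), add(SZ, Z)), add(Z, add(Z, Z)))))
  step 8: S(S(add(S(add(add(Z, S^4(Z)), add(SZ, Z))), add(Z, add(Z, Z)))))

Answer: after 8 steps: S(S(add(S(add(add(Z, S^4(Z)), add(SZ, Z))), add(Z, add(Z, Z)))))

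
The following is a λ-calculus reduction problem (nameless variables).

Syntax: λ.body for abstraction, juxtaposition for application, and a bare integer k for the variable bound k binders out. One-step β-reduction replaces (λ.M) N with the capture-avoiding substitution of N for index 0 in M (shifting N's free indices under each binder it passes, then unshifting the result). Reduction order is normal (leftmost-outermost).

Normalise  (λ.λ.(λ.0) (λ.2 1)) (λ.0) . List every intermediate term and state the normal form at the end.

Answer: normal form = λ.λ.1  (in 3 steps)

Reduction:
  start: (λ.λ.(λ.0) (λ.2 1)) (λ.0)
  [1] λ.(λ.0) (λ.(λ.0) 1)
  [2] λ.λ.(λ.0) 1
  [3] λ.λ.1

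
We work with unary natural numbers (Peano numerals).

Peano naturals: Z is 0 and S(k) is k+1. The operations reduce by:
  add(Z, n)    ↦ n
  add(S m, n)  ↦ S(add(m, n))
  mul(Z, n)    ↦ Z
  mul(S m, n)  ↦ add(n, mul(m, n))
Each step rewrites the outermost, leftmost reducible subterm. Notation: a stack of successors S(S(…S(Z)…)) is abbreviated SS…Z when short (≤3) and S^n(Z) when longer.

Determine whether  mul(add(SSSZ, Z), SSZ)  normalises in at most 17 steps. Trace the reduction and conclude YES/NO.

Answer: YES — reaches normal form S^6(Z) in 17 ≤ 17 steps

Derivation:
  start: mul(add(SSSZ, Z), SSZ)
  step 1: mul(S(add(SSZ, Z)), SSZ)
  step 2: add(SSZ, mul(add(SSZ, Z), SSZ))
  step 3: S(add(SZ, mul(add(SSZ, Z), SSZ)))
  step 4: S(S(add(Z, mul(add(SSZ, Z), SSZ))))
  step 5: S(S(mul(add(SSZ, Z), SSZ)))
  step 6: S(S(mul(S(add(SZ, Z)), SSZ)))
  step 7: S(S(add(SSZ, mul(add(SZ, Z), SSZ))))
  step 8: S(S(S(add(SZ, mul(add(SZ, Z), SSZ)))))
  step 9: S(S(S(S(add(Z, mul(add(SZ, Z), SSZ))))))
  step 10: S(S(S(S(mul(add(SZ, Z), SSZ)))))
  step 11: S(S(S(S(mul(S(add(Z, Z)), SSZ)))))
  step 12: S(S(S(S(add(SSZ, mul(add(Z, Z), SSZ))))))
  step 13: S(S(S(S(S(add(SZ, mul(add(Z, Z), SSZ)))))))
  step 14: S(S(S(S(S(S(add(Z, mul(add(Z, Z), SSZ))))))))
  step 15: S(S(S(S(S(S(mul(add(Z, Z), SSZ)))))))
  step 16: S(S(S(S(S(S(mul(Z, SSZ)))))))
  step 17: S^6(Z)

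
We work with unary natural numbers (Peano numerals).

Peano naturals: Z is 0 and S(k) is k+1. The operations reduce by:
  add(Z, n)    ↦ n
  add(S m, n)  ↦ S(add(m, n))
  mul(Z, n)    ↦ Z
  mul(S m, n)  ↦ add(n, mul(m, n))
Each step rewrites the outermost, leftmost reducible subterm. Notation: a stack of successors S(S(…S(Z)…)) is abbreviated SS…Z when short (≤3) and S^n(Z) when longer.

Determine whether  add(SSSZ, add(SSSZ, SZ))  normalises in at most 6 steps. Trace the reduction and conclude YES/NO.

  start: add(SSSZ, add(SSSZ, SZ))
  step 1: S(add(SSZ, add(SSSZ, SZ)))
  step 2: S(S(add(SZ, add(SSSZ, SZ))))
  step 3: S(S(S(add(Z, add(SSSZ, SZ)))))
  step 4: S(S(S(add(SSSZ, SZ))))
  step 5: S(S(S(S(add(SSZ, SZ)))))
  step 6: S(S(S(S(S(add(SZ, SZ))))))

Answer: NO — after 6 steps the term is S(S(S(S(S(add(SZ, SZ)))))), not yet normal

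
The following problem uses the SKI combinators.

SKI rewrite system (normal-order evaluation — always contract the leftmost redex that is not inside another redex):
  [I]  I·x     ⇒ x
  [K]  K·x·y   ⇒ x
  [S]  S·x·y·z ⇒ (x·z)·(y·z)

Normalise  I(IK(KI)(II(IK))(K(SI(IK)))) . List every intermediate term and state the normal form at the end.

  start: I(IK(KI)(II(IK))(K(SI(IK))))
  [1] IK(KI)(II(IK))(K(SI(IK)))
  [2] K(KI)(II(IK))(K(SI(IK)))
  [3] KI(K(SI(IK)))
  [4] I

Answer: normal form = I  (in 4 steps)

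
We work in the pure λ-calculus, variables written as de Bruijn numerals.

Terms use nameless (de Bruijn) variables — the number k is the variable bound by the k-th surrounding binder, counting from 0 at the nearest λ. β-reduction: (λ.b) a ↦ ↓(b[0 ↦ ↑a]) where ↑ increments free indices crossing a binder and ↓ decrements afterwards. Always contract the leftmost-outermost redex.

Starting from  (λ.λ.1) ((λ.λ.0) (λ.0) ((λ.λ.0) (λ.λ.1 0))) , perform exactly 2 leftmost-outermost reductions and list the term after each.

Answer: after 2 steps: λ.(λ.0) ((λ.λ.0) (λ.λ.1 0))

Reduction:
  start: (λ.λ.1) ((λ.λ.0) (λ.0) ((λ.λ.0) (λ.λ.1 0)))
  →1  λ.(λ.λ.0) (λ.0) ((λ.λ.0) (λ.λ.1 0))
  →2  λ.(λ.0) ((λ.λ.0) (λ.λ.1 0))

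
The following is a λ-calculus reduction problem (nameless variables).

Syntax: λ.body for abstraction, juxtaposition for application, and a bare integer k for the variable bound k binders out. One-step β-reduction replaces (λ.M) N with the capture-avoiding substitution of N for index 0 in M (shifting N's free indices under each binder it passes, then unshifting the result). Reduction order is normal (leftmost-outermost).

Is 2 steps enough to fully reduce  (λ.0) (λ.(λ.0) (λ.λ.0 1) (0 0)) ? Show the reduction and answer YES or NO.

  start: (λ.0) (λ.(λ.0) (λ.λ.0 1) (0 0))
  step 1: λ.(λ.0) (λ.λ.0 1) (0 0)
  step 2: λ.(λ.λ.0 1) (0 0)

Answer: NO — after 2 steps the term is λ.(λ.λ.0 1) (0 0), not yet normal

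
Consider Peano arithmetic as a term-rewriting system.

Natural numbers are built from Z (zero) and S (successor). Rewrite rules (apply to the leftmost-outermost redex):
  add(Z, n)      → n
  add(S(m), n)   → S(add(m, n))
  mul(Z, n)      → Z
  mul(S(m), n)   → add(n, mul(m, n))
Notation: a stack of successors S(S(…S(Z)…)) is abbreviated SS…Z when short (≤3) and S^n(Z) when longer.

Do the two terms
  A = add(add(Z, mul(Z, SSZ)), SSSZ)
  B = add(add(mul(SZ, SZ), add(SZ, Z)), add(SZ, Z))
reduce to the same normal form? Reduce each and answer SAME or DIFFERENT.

Answer: SAME — A ⇓ SSSZ, B ⇓ SSSZ

Derivation:
Term A:
  start: add(add(Z, mul(Z, SSZ)), SSSZ)
  step 1: add(mul(Z, SSZ), SSSZ)
  step 2: add(Z, SSSZ)
  step 3: SSSZ

Term B:
  start: add(add(mul(SZ, SZ), add(SZ, Z)), add(SZ, Z))
  step 1: add(add(add(SZ, mul(Z, SZ)), add(SZ, Z)), add(SZ, Z))
  step 2: add(add(S(add(Z, mul(Z, SZ))), add(SZ, Z)), add(SZ, Z))
  step 3: add(S(add(add(Z, mul(Z, SZ)), add(SZ, Z))), add(SZ, Z))
  step 4: S(add(add(add(Z, mul(Z, SZ)), add(SZ, Z)), add(SZ, Z)))
  step 5: S(add(add(mul(Z, SZ), add(SZ, Z)), add(SZ, Z)))
  step 6: S(add(add(Z, add(SZ, Z)), add(SZ, Z)))
  step 7: S(add(add(SZ, Z), add(SZ, Z)))
  step 8: S(add(S(add(Z, Z)), add(SZ, Z)))
  step 9: S(S(add(add(Z, Z), add(SZ, Z))))
  step 10: S(S(add(Z, add(SZ, Z))))
  step 11: S(S(add(SZ, Z)))
  step 12: S(S(S(add(Z, Z))))
  step 13: SSSZ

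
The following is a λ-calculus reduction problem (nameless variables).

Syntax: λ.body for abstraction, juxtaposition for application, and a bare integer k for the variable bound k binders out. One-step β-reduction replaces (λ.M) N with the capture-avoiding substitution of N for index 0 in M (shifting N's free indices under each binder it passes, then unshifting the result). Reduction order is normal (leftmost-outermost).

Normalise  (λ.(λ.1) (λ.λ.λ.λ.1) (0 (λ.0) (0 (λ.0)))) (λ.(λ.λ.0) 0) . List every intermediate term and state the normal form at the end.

Answer: normal form = λ.0  (in 4 steps)

Derivation:
  start: (λ.(λ.1) (λ.λ.λ.λ.1) (0 (λ.0) (0 (λ.0)))) (λ.(λ.λ.0) 0)
  [1] (λ.λ.(λ.λ.0) 0) (λ.λ.λ.λ.1) ((λ.(λ.λ.0) 0) (λ.0) ((λ.(λ.λ.0) 0) (λ.0)))
  [2] (λ.(λ.λ.0) 0) ((λ.(λ.λ.0) 0) (λ.0) ((λ.(λ.λ.0) 0) (λ.0)))
  [3] (λ.λ.0) ((λ.(λ.λ.0) 0) (λ.0) ((λ.(λ.λ.0) 0) (λ.0)))
  [4] λ.0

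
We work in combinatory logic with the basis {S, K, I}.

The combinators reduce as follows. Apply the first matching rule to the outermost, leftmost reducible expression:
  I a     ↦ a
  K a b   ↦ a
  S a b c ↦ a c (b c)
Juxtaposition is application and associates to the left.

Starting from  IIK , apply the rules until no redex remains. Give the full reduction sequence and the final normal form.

Answer: normal form = K  (in 2 steps)

Reduction:
  start: IIK
  [1] IK
  [2] K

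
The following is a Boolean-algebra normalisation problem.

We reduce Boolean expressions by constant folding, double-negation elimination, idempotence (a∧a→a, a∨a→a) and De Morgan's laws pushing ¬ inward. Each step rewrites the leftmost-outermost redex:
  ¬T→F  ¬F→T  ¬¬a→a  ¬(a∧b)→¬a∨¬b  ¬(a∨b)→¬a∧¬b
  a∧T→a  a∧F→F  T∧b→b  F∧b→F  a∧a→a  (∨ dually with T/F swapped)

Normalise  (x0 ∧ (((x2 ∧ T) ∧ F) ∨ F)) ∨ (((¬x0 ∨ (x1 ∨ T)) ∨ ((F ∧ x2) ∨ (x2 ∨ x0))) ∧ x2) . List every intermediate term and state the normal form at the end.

Answer: normal form = x2  (in 8 steps)

Working:
  start: (x0 ∧ (((x2 ∧ T) ∧ F) ∨ F)) ∨ (((¬x0 ∨ (x1 ∨ T)) ∨ ((F ∧ x2) ∨ (x2 ∨ x0))) ∧ x2)
  →1  (x0 ∧ ((x2 ∧ T) ∧ F)) ∨ (((¬x0 ∨ (x1 ∨ T)) ∨ ((F ∧ x2) ∨ (x2 ∨ x0))) ∧ x2)
  →2  (x0 ∧ F) ∨ (((¬x0 ∨ (x1 ∨ T)) ∨ ((F ∧ x2) ∨ (x2 ∨ x0))) ∧ x2)
  →3  F ∨ (((¬x0 ∨ (x1 ∨ T)) ∨ ((F ∧ x2) ∨ (x2 ∨ x0))) ∧ x2)
  →4  ((¬x0 ∨ (x1 ∨ T)) ∨ ((F ∧ x2) ∨ (x2 ∨ x0))) ∧ x2
  →5  ((¬x0 ∨ T) ∨ ((F ∧ x2) ∨ (x2 ∨ x0))) ∧ x2
  →6  (T ∨ ((F ∧ x2) ∨ (x2 ∨ x0))) ∧ x2
  →7  T ∧ x2
  →8  x2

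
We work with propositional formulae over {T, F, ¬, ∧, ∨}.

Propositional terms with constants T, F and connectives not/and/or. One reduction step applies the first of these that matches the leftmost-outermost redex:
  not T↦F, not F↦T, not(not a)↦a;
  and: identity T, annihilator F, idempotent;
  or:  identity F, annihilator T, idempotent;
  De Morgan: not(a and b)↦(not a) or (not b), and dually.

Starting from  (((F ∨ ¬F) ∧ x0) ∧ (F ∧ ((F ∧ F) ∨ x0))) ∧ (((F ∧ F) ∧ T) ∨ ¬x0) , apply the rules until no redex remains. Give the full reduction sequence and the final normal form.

Answer: normal form = F  (in 6 steps)

Derivation:
  start: (((F ∨ ¬F) ∧ x0) ∧ (F ∧ ((F ∧ F) ∨ x0))) ∧ (((F ∧ F) ∧ T) ∨ ¬x0)
  [1] ((¬F ∧ x0) ∧ (F ∧ ((F ∧ F) ∨ x0))) ∧ (((F ∧ F) ∧ T) ∨ ¬x0)
  [2] ((T ∧ x0) ∧ (F ∧ ((F ∧ F) ∨ x0))) ∧ (((F ∧ F) ∧ T) ∨ ¬x0)
  [3] (x0 ∧ (F ∧ ((F ∧ F) ∨ x0))) ∧ (((F ∧ F) ∧ T) ∨ ¬x0)
  [4] (x0 ∧ F) ∧ (((F ∧ F) ∧ T) ∨ ¬x0)
  [5] F ∧ (((F ∧ F) ∧ T) ∨ ¬x0)
  [6] F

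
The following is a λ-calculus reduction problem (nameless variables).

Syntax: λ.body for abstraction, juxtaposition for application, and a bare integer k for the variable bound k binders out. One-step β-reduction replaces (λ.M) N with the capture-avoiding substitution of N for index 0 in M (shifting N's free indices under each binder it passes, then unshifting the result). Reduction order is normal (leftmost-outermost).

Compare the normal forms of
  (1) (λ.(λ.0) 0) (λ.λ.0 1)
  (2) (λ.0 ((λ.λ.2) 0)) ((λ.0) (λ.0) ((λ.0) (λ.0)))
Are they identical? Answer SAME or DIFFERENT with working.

Answer: DIFFERENT — A ⇓ λ.λ.0 1, B ⇓ λ.λ.0

Derivation:
Term A:
  start: (λ.(λ.0) 0) (λ.λ.0 1)
  step 1: (λ.0) (λ.λ.0 1)
  step 2: λ.λ.0 1

Term B:
  start: (λ.0 ((λ.λ.2) 0)) ((λ.0) (λ.0) ((λ.0) (λ.0)))
  step 1: (λ.0) (λ.0) ((λ.0) (λ.0)) ((λ.λ.(λ.0) (λ.0) ((λ.0) (λ.0))) ((λ.0) (λ.0) ((λ.0) (λ.0))))
  step 2: (λ.0) ((λ.0) (λ.0)) ((λ.λ.(λ.0) (λ.0) ((λ.0) (λ.0))) ((λ.0) (λ.0) ((λ.0) (λ.0))))
  step 3: (λ.0) (λ.0) ((λ.λ.(λ.0) (λ.0) ((λ.0) (λ.0))) ((λ.0) (λ.0) ((λ.0) (λ.0))))
  step 4: (λ.0) ((λ.λ.(λ.0) (λ.0) ((λ.0) (λ.0))) ((λ.0) (λ.0) ((λ.0) (λ.0))))
  step 5: (λ.λ.(λ.0) (λ.0) ((λ.0) (λ.0))) ((λ.0) (λ.0) ((λ.0) (λ.0)))
  step 6: λ.(λ.0) (λ.0) ((λ.0) (λ.0))
  step 7: λ.(λ.0) ((λ.0) (λ.0))
  step 8: λ.(λ.0) (λ.0)
  step 9: λ.λ.0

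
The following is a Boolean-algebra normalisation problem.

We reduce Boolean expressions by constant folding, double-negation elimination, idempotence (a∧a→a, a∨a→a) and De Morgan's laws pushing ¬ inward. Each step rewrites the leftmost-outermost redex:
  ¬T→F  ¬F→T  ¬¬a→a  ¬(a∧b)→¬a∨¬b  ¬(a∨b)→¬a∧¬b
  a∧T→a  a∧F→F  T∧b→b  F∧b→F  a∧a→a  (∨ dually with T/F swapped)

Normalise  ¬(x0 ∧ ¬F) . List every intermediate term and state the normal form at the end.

  start: ¬(x0 ∧ ¬F)
  →1  ¬x0 ∨ ¬¬F
  →2  ¬x0 ∨ F
  →3  ¬x0

Answer: normal form = ¬x0  (in 3 steps)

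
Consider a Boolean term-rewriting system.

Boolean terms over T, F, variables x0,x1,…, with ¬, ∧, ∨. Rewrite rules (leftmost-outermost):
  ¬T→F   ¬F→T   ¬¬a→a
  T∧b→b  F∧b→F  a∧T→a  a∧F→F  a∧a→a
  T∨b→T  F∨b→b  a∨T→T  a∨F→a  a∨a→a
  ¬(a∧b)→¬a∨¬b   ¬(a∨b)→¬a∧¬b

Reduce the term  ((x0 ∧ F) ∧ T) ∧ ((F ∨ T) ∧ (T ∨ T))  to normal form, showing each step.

  start: ((x0 ∧ F) ∧ T) ∧ ((F ∨ T) ∧ (T ∨ T))
  [1] (x0 ∧ F) ∧ ((F ∨ T) ∧ (T ∨ T))
  [2] F ∧ ((F ∨ T) ∧ (T ∨ T))
  [3] F

Answer: normal form = F  (in 3 steps)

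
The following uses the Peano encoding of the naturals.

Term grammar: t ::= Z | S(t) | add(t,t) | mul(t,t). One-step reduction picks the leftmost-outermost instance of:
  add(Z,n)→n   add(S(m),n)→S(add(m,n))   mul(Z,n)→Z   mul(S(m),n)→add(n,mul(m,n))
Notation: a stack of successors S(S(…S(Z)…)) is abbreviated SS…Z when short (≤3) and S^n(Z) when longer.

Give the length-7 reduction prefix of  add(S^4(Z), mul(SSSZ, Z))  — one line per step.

Answer: after 7 steps: S(S(S(S(mul(SSZ, Z)))))

Reduction:
  start: add(S^4(Z), mul(SSSZ, Z))
  →1  S(add(SSSZ, mul(SSSZ, Z)))
  →2  S(S(add(SSZ, mul(SSSZ, Z))))
  →3  S(S(S(add(SZ, mul(SSSZ, Z)))))
  →4  S(S(S(S(add(Z, mul(SSSZ, Z))))))
  →5  S(S(S(S(mul(SSSZ, Z)))))
  →6  S(S(S(S(add(Z, mul(SSZ, Z))))))
  →7  S(S(S(S(mul(SSZ, Z)))))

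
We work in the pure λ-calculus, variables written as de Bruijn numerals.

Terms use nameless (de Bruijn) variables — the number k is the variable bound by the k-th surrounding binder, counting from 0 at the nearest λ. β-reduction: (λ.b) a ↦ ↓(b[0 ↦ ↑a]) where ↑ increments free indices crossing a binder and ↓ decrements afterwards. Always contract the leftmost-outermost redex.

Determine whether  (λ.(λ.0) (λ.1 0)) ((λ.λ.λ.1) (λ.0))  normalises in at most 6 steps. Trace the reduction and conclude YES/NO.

  start: (λ.(λ.0) (λ.1 0)) ((λ.λ.λ.1) (λ.0))
  step 1: (λ.0) (λ.(λ.λ.λ.1) (λ.0) 0)
  step 2: λ.(λ.λ.λ.1) (λ.0) 0
  step 3: λ.(λ.λ.1) 0
  step 4: λ.λ.1

Answer: YES — reaches normal form λ.λ.1 in 4 ≤ 6 steps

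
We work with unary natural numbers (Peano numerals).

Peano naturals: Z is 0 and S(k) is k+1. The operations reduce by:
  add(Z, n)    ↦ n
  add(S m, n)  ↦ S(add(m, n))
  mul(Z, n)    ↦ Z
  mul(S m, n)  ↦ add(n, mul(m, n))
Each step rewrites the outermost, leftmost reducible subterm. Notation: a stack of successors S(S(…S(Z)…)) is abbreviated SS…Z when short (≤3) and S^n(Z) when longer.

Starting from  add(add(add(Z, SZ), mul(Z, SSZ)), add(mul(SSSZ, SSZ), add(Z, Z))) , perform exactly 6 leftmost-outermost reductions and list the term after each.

Answer: after 6 steps: S(add(mul(SSSZ, SSZ), add(Z, Z)))

Working:
  start: add(add(add(Z, SZ), mul(Z, SSZ)), add(mul(SSSZ, SSZ), add(Z, Z)))
  step 1: add(add(SZ, mul(Z, SSZ)), add(mul(SSSZ, SSZ), add(Z, Z)))
  step 2: add(S(add(Z, mul(Z, SSZ))), add(mul(SSSZ, SSZ), add(Z, Z)))
  step 3: S(add(add(Z, mul(Z, SSZ)), add(mul(SSSZ, SSZ), add(Z, Z))))
  step 4: S(add(mul(Z, SSZ), add(mul(SSSZ, SSZ), add(Z, Z))))
  step 5: S(add(Z, add(mul(SSSZ, SSZ), add(Z, Z))))
  step 6: S(add(mul(SSSZ, SSZ), add(Z, Z)))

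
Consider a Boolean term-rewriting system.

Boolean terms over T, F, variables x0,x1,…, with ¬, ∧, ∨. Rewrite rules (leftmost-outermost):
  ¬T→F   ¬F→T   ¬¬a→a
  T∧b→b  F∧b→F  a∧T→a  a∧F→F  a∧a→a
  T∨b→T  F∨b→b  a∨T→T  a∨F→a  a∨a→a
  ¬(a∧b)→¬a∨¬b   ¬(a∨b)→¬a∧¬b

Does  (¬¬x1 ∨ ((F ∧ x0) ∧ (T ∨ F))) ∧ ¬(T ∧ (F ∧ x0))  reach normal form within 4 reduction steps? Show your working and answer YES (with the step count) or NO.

Answer: NO — after 4 steps the term is x1 ∧ ¬(T ∧ (F ∧ x0)), not yet normal

Reduction:
  start: (¬¬x1 ∨ ((F ∧ x0) ∧ (T ∨ F))) ∧ ¬(T ∧ (F ∧ x0))
  step 1: (x1 ∨ ((F ∧ x0) ∧ (T ∨ F))) ∧ ¬(T ∧ (F ∧ x0))
  step 2: (x1 ∨ (F ∧ (T ∨ F))) ∧ ¬(T ∧ (F ∧ x0))
  step 3: (x1 ∨ F) ∧ ¬(T ∧ (F ∧ x0))
  step 4: x1 ∧ ¬(T ∧ (F ∧ x0))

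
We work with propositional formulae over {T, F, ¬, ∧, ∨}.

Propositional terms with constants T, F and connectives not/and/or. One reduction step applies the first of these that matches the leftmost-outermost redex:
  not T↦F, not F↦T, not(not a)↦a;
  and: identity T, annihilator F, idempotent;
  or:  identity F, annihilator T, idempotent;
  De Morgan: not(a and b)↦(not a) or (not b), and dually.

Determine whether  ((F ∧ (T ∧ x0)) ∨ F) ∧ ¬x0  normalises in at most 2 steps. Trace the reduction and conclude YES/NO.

  start: ((F ∧ (T ∧ x0)) ∨ F) ∧ ¬x0
  [1] (F ∧ (T ∧ x0)) ∧ ¬x0
  [2] F ∧ ¬x0

Answer: NO — after 2 steps the term is F ∧ ¬x0, not yet normal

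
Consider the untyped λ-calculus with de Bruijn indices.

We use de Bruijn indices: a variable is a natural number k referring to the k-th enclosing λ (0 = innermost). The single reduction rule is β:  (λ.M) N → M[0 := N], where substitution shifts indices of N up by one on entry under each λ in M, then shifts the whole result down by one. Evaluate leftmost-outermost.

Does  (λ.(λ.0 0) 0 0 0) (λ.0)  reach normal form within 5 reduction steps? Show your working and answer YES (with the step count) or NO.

Answer: YES — reaches normal form λ.0 in 5 ≤ 5 steps

Working:
  start: (λ.(λ.0 0) 0 0 0) (λ.0)
  step 1: (λ.0 0) (λ.0) (λ.0) (λ.0)
  step 2: (λ.0) (λ.0) (λ.0) (λ.0)
  step 3: (λ.0) (λ.0) (λ.0)
  step 4: (λ.0) (λ.0)
  step 5: λ.0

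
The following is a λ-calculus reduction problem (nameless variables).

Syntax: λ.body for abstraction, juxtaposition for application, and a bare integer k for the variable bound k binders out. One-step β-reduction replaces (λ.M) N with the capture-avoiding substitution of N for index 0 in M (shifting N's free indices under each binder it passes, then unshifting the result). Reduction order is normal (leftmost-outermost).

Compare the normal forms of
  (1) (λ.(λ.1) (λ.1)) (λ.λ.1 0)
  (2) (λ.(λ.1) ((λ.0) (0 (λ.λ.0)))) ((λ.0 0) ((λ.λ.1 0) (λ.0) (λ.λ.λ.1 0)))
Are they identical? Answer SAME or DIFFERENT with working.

Term A:
  start: (λ.(λ.1) (λ.1)) (λ.λ.1 0)
  [1] (λ.λ.λ.1 0) (λ.λ.λ.1 0)
  [2] λ.λ.1 0

Term B:
  start: (λ.(λ.1) ((λ.0) (0 (λ.λ.0)))) ((λ.0 0) ((λ.λ.1 0) (λ.0) (λ.λ.λ.1 0)))
  [1] (λ.(λ.0 0) ((λ.λ.1 0) (λ.0) (λ.λ.λ.1 0))) ((λ.0) ((λ.0 0) ((λ.λ.1 0) (λ.0) (λ.λ.λ.1 0)) (λ.λ.0)))
  [2] (λ.0 0) ((λ.λ.1 0) (λ.0) (λ.λ.λ.1 0))
  [3] (λ.λ.1 0) (λ.0) (λ.λ.λ.1 0) ((λ.λ.1 0) (λ.0) (λ.λ.λ.1 0))
  [4] (λ.(λ.0) 0) (λ.λ.λ.1 0) ((λ.λ.1 0) (λ.0) (λ.λ.λ.1 0))
  [5] (λ.0) (λ.λ.λ.1 0) ((λ.λ.1 0) (λ.0) (λ.λ.λ.1 0))
  [6] (λ.λ.λ.1 0) ((λ.λ.1 0) (λ.0) (λ.λ.λ.1 0))
  [7] λ.λ.1 0

Answer: SAME — A ⇓ λ.λ.1 0, B ⇓ λ.λ.1 0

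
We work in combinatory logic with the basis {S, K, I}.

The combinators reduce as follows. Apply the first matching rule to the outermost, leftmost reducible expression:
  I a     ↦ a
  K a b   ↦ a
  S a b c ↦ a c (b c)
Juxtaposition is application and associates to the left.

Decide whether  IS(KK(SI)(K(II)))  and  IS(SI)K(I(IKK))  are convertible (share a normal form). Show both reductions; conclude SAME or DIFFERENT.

Term A:
  start: IS(KK(SI)(K(II)))
  →1  S(KK(SI)(K(II)))
  →2  S(K(K(II)))
  →3  S(K(KI))

Term B:
  start: IS(SI)K(I(IKK))
  →1  S(SI)K(I(IKK))
  →2  SI(I(IKK))(K(I(IKK)))
  →3  I(K(I(IKK)))(I(IKK)(K(I(IKK))))
  →4  K(I(IKK))(I(IKK)(K(I(IKK))))
  →5  I(IKK)
  →6  IKK
  →7  KK

Answer: DIFFERENT — A ⇓ S(K(KI)), B ⇓ KK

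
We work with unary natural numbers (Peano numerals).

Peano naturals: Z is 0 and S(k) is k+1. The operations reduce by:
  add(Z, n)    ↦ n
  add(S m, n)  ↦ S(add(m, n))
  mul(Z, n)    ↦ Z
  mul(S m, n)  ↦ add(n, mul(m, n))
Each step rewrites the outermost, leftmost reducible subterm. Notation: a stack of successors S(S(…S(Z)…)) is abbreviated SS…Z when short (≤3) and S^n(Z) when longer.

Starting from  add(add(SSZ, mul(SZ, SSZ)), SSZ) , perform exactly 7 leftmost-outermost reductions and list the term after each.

Answer: after 7 steps: S(S(add(S(add(SZ, mul(Z, SSZ))), SSZ)))

Reduction:
  start: add(add(SSZ, mul(SZ, SSZ)), SSZ)
  step 1: add(S(add(SZ, mul(SZ, SSZ))), SSZ)
  step 2: S(add(add(SZ, mul(SZ, SSZ)), SSZ))
  step 3: S(add(S(add(Z, mul(SZ, SSZ))), SSZ))
  step 4: S(S(add(add(Z, mul(SZ, SSZ)), SSZ)))
  step 5: S(S(add(mul(SZ, SSZ), SSZ)))
  step 6: S(S(add(add(SSZ, mul(Z, SSZ)), SSZ)))
  step 7: S(S(add(S(add(SZ, mul(Z, SSZ))), SSZ)))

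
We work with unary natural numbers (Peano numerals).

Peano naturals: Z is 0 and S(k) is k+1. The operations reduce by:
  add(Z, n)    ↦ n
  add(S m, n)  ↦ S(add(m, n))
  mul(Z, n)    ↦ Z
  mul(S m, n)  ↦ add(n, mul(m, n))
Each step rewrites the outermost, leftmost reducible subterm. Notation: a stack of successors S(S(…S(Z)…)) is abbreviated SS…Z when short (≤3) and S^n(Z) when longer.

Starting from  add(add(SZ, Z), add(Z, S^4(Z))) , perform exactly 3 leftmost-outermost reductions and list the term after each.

  start: add(add(SZ, Z), add(Z, S^4(Z)))
  step 1: add(S(add(Z, Z)), add(Z, S^4(Z)))
  step 2: S(add(add(Z, Z), add(Z, S^4(Z))))
  step 3: S(add(Z, add(Z, S^4(Z))))

Answer: after 3 steps: S(add(Z, add(Z, S^4(Z))))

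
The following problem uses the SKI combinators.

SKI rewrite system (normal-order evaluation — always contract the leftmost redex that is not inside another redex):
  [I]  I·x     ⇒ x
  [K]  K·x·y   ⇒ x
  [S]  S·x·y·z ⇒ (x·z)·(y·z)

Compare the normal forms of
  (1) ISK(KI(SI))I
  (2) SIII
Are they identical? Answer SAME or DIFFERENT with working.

Term A:
  start: ISK(KI(SI))I
  [1] SK(KI(SI))I
  [2] KI(KI(SI)I)
  [3] I

Term B:
  start: SIII
  [1] II(II)
  [2] I(II)
  [3] II
  [4] I

Answer: SAME — A ⇓ I, B ⇓ I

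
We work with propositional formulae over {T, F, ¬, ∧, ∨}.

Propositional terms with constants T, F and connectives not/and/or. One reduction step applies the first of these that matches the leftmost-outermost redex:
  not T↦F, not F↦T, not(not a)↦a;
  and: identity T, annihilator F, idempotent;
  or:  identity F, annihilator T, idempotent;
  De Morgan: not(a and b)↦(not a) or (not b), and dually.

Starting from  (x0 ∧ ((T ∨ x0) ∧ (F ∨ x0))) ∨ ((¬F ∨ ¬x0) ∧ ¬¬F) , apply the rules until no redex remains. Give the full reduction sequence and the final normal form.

Answer: normal form = x0  (in 9 steps)

Derivation:
  start: (x0 ∧ ((T ∨ x0) ∧ (F ∨ x0))) ∨ ((¬F ∨ ¬x0) ∧ ¬¬F)
  [1] (x0 ∧ (T ∧ (F ∨ x0))) ∨ ((¬F ∨ ¬x0) ∧ ¬¬F)
  [2] (x0 ∧ (F ∨ x0)) ∨ ((¬F ∨ ¬x0) ∧ ¬¬F)
  [3] (x0 ∧ x0) ∨ ((¬F ∨ ¬x0) ∧ ¬¬F)
  [4] x0 ∨ ((¬F ∨ ¬x0) ∧ ¬¬F)
  [5] x0 ∨ ((T ∨ ¬x0) ∧ ¬¬F)
  [6] x0 ∨ (T ∧ ¬¬F)
  [7] x0 ∨ ¬¬F
  [8] x0 ∨ F
  [9] x0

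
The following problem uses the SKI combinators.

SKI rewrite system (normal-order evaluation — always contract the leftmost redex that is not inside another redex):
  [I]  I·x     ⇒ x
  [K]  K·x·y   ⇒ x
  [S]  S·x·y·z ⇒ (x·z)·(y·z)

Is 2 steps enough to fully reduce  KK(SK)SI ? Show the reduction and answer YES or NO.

  start: KK(SK)SI
  [1] KSI
  [2] S

Answer: YES — reaches normal form S in 2 ≤ 2 steps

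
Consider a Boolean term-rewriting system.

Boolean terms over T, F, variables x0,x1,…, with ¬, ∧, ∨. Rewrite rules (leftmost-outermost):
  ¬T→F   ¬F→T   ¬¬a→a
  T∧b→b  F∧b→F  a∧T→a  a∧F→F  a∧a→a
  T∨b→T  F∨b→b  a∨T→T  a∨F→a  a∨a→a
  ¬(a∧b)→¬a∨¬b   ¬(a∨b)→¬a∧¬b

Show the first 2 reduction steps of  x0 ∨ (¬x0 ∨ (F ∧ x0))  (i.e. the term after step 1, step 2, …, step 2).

  start: x0 ∨ (¬x0 ∨ (F ∧ x0))
  [1] x0 ∨ (¬x0 ∨ F)
  [2] x0 ∨ ¬x0

Answer: after 2 steps: x0 ∨ ¬x0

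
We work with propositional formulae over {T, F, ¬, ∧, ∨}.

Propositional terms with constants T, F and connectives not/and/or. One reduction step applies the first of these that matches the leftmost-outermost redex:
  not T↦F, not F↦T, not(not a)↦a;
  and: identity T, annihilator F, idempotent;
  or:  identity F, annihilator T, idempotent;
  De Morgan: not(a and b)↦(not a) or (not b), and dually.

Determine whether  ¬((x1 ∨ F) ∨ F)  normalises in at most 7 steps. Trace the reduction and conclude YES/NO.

  start: ¬((x1 ∨ F) ∨ F)
  step 1: ¬(x1 ∨ F) ∧ ¬F
  step 2: (¬x1 ∧ ¬F) ∧ ¬F
  step 3: (¬x1 ∧ T) ∧ ¬F
  step 4: ¬x1 ∧ ¬F
  step 5: ¬x1 ∧ T
  step 6: ¬x1

Answer: YES — reaches normal form ¬x1 in 6 ≤ 7 steps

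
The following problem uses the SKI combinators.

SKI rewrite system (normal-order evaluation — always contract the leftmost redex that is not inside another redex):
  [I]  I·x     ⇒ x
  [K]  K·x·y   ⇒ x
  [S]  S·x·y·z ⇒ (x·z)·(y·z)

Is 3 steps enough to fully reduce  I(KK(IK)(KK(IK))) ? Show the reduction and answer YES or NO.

  start: I(KK(IK)(KK(IK)))
  step 1: KK(IK)(KK(IK))
  step 2: K(KK(IK))
  step 3: KK

Answer: YES — reaches normal form KK in 3 ≤ 3 steps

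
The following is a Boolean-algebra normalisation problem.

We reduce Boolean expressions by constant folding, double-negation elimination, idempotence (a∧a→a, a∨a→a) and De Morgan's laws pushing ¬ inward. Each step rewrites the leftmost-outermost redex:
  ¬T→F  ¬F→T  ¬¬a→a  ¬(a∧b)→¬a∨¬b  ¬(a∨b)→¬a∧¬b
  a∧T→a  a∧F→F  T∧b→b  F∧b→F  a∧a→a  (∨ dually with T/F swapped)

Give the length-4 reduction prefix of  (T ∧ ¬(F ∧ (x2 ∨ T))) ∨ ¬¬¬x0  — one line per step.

Answer: after 4 steps: T ∨ ¬¬¬x0

Reduction:
  start: (T ∧ ¬(F ∧ (x2 ∨ T))) ∨ ¬¬¬x0
  step 1: ¬(F ∧ (x2 ∨ T)) ∨ ¬¬¬x0
  step 2: (¬F ∨ ¬(x2 ∨ T)) ∨ ¬¬¬x0
  step 3: (T ∨ ¬(x2 ∨ T)) ∨ ¬¬¬x0
  step 4: T ∨ ¬¬¬x0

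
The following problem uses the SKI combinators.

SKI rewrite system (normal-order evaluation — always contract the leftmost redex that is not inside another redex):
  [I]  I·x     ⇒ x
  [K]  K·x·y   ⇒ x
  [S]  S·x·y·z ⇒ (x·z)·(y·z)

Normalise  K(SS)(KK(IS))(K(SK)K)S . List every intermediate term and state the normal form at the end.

  start: K(SS)(KK(IS))(K(SK)K)S
  step 1: SS(K(SK)K)S
  step 2: SS(K(SK)KS)
  step 3: SS(SKS)

Answer: normal form = SS(SKS)  (in 3 steps)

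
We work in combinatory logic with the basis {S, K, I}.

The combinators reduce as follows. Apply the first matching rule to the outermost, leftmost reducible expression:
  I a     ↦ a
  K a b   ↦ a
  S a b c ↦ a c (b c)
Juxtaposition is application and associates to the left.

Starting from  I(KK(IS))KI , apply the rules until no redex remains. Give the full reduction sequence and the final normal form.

  start: I(KK(IS))KI
  →1  KK(IS)KI
  →2  KKI
  →3  K

Answer: normal form = K  (in 3 steps)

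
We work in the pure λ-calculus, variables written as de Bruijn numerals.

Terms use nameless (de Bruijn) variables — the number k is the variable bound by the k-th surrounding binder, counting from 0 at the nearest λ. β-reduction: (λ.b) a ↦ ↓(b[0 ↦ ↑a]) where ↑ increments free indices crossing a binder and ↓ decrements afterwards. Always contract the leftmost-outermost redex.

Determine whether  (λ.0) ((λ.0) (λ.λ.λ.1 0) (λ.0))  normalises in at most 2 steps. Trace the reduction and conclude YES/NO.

Answer: NO — after 2 steps the term is (λ.λ.λ.1 0) (λ.0), not yet normal

Derivation:
  start: (λ.0) ((λ.0) (λ.λ.λ.1 0) (λ.0))
  step 1: (λ.0) (λ.λ.λ.1 0) (λ.0)
  step 2: (λ.λ.λ.1 0) (λ.0)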